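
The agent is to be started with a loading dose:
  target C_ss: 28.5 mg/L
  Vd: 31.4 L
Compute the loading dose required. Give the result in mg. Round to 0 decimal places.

895 mg

LD = Css × Vd = 28.5 × 31.4 = 894.9 mg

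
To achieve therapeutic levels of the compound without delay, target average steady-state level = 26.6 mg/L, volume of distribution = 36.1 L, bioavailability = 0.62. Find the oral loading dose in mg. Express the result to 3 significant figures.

1550 mg

LD = Css × Vd / F = 26.6 × 36.1 / 0.62 = 1549 mg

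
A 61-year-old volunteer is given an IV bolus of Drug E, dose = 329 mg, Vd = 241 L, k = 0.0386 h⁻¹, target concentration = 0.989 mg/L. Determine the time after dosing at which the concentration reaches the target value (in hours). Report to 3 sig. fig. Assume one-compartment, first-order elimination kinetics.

8.35 h

C₀ = Dose / Vd = 329.0 / 241 = 1.365 mg/L
t = ln(C₀ / C) / k = ln(1.365 / 0.989) / 0.03860
  = ln(1.380) / 0.03860 = 0.3221 / 0.03860 = 8.345 h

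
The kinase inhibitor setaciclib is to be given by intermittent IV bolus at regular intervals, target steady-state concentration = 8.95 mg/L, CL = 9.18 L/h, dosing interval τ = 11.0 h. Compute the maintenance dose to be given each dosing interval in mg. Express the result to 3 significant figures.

At steady state, Dose/τ = Css × CL.
Dose = Css × CL × τ = 8.95 × 9.180 × 11.0 = 903.8 mg

904 mg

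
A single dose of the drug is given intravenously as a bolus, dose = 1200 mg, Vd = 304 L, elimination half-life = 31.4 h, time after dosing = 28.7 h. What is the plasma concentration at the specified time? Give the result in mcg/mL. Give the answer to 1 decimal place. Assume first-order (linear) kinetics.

2.1 mcg/mL

C₀ = Dose / Vd = 1200 / 304 = 3.947 mg/L
k = ln2 / t½ = 0.693147 / 31.4 = 0.02207 h⁻¹
C = C₀ · e^(−k·t) = 3.947 × e^(−0.02207 × 28.7)
  = 3.947 × 0.5308 = 2.095 mg/L
(2.095 mg/L = 2.095 mcg/mL)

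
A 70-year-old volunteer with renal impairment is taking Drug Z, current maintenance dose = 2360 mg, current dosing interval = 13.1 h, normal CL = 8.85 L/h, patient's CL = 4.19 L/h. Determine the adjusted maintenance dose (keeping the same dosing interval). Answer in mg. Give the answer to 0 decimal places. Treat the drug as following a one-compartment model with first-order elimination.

To keep the same average steady-state level, dosing rate must scale with clearance.
CL ratio = 4.19 / 8.85 = 0.4734
New dose (same interval) = 2360 × 0.4734 = 1117 mg

1117 mg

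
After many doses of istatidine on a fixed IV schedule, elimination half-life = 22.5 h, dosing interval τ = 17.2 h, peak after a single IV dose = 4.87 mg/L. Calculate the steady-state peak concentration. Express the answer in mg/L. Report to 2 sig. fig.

12 mg/L

k = ln2 / t½ = 0.693147 / 22.5 = 0.03081 h⁻¹
e^(−kτ) = e^(−0.03081 × 17.2) = 0.5886
Accumulation ratio R = 1 / (1 − e^(−kτ)) = 1 / (1 − 0.5886) = 2.431
Steady-state peak = C₀ × R = 4.87 × 2.431 = 11.84 mg/L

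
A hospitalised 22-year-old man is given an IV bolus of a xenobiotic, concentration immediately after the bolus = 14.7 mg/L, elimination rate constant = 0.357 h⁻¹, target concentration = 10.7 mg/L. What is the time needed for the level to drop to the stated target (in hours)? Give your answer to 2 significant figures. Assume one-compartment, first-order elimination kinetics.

t = ln(C₀ / C) / k = ln(14.70 / 10.7) / 0.3570
  = ln(1.374) / 0.3570 = 0.3177 / 0.3570 = 0.8899 h

0.89 h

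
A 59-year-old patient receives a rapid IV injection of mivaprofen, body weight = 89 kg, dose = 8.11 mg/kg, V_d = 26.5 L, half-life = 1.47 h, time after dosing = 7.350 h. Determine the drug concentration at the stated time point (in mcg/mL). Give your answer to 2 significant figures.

0.85 mcg/mL

Total dose = 8.11 × 89 = 721.8 mg
C₀ = Dose / Vd = 721.8 / 26.5 = 27.24 mg/L
k = ln2 / t½ = 0.693147 / 1.47 = 0.4715 h⁻¹
t / t½ = 7.350 / 1.47 = 5 half-lives
C = C₀ × (1/2)^5 = 27.24 × 0.03125 = 0.8513 mg/L
(0.8513 mg/L = 0.8513 mcg/mL)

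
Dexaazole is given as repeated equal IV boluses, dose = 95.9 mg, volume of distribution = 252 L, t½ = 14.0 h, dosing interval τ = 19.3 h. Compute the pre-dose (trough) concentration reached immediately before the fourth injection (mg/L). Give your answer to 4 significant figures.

C₀ per dose = Dose / Vd = 95.9 / 252 = 0.3806 mg/L
k = ln2 / t½ = 0.693147 / 14.0 = 0.04951 h⁻¹
Fraction remaining after one interval: r = e^(−kτ) = e^(−0.04951 × 19.3) = 0.3846
Before dose 4, 3 doses have been given (aged 1τ, 2τ, 3τ).
C_trough = C₀ × (r + r² + … + r^3) = C₀ × r(1−r^3)/(1−r)
        = 0.3806 × 0.3846 × (1 − 0.05689) / (1 − 0.3846) = 0.2243 mg/L

0.2243 mg/L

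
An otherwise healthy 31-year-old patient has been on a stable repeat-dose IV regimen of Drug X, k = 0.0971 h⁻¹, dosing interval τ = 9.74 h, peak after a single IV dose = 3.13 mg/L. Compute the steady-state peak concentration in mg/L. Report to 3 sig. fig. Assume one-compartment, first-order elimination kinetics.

e^(−kτ) = e^(−0.09710 × 9.74) = 0.3884
Accumulation ratio R = 1 / (1 − e^(−kτ)) = 1 / (1 − 0.3884) = 1.635
Steady-state peak = C₀ × R = 3.13 × 1.635 = 5.118 mg/L

5.12 mg/L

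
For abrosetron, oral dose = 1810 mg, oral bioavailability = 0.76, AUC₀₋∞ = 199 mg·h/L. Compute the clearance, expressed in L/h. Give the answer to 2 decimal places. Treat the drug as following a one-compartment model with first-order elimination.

6.91 L/h

CL = F·Dose / AUC = 0.76 × 1810 / 199 = 6.913 L/h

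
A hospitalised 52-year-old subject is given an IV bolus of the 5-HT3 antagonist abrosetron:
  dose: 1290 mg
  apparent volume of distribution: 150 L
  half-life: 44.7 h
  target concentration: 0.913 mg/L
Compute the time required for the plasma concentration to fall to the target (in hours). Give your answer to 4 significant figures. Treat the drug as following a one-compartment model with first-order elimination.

144.6 h

C₀ = Dose / Vd = 1290 / 150 = 8.600 mg/L
k = ln2 / t½ = 0.693147 / 44.7 = 0.01551 h⁻¹
t = ln(C₀ / C) / k = ln(8.600 / 0.913) / 0.01551
  = ln(9.419) / 0.01551 = 2.243 / 0.01551 = 144.6 h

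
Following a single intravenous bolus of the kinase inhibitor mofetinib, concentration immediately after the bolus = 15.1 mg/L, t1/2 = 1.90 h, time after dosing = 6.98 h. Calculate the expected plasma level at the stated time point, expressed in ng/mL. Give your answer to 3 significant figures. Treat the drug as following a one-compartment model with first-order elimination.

k = ln2 / t½ = 0.693147 / 1.90 = 0.3648 h⁻¹
C = C₀ · e^(−k·t) = 15.10 × e^(−0.3648 × 6.98)
  = 15.10 × 0.07837 = 1.183 mg/L
Convert: 1.183 mg/L × 1000 = 1183 ng/mL

1180 ng/mL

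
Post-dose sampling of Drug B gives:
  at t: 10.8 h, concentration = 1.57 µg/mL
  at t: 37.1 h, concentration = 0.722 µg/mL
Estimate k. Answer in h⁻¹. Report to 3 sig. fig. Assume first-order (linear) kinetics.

0.0295 h⁻¹

k = ln(C₁/C₂) / (t₂ − t₁) = ln(1.57/0.722) / (37.1 − 10.8)
  = 0.7768 / 26.30 = 0.02954 h⁻¹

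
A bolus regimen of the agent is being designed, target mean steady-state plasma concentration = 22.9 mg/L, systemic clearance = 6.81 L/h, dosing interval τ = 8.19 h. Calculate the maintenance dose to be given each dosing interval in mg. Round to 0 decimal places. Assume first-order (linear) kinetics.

1277 mg

At steady state, Dose/τ = Css × CL.
Dose = Css × CL × τ = 22.9 × 6.810 × 8.19 = 1277 mg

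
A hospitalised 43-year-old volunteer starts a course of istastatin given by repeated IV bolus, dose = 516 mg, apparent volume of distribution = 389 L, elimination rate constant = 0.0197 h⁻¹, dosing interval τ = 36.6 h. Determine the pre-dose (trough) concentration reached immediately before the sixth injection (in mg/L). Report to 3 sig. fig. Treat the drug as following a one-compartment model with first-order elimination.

C₀ per dose = Dose / Vd = 516 / 389 = 1.326 mg/L
Fraction remaining after one interval: r = e^(−kτ) = e^(−0.01970 × 36.6) = 0.4863
Before dose 6, 5 doses have been given (aged 1τ, 2τ, 3τ, 4τ, 5τ).
C_trough = C₀ × (r + r² + … + r^5) = C₀ × r(1−r^5)/(1−r)
        = 1.326 × 0.4863 × (1 − 0.02720) / (1 − 0.4863) = 1.221 mg/L

1.22 mg/L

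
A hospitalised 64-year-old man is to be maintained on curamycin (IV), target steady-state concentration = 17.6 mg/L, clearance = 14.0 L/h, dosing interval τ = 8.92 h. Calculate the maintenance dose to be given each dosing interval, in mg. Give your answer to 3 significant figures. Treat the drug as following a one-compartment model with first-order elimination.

At steady state, Dose/τ = Css × CL.
Dose = Css × CL × τ = 17.6 × 14.00 × 8.92 = 2198 mg

2200 mg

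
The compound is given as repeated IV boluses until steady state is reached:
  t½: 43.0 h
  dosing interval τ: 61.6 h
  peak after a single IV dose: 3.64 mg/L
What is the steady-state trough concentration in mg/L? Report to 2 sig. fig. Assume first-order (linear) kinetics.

2.1 mg/L

k = ln2 / t½ = 0.693147 / 43.0 = 0.01612 h⁻¹
e^(−kτ) = e^(−0.01612 × 61.6) = 0.3705
Accumulation ratio R = 1 / (1 − e^(−kτ)) = 1 / (1 − 0.3705) = 1.589
Steady-state trough = C₀ × R × e^(−kτ) = 3.64 × 1.589 × 0.3705 = 2.143 mg/L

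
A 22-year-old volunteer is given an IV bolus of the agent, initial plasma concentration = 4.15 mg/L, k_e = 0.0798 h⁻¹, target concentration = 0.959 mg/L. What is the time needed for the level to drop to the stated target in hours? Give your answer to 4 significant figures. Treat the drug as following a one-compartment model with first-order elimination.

18.36 h

t = ln(C₀ / C) / k = ln(4.150 / 0.959) / 0.07980
  = ln(4.327) / 0.07980 = 1.465 / 0.07980 = 18.36 h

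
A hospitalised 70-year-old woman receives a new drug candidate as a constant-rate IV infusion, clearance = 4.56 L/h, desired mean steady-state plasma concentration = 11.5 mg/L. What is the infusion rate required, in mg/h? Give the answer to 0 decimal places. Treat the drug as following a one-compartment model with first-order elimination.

52 mg/h

At steady state, infusion rate R₀ = Css × CL = 11.5 × 4.560 = 52.44 mg/h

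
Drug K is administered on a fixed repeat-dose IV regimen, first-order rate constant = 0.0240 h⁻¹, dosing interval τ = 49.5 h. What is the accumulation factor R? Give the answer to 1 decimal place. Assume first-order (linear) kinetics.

e^(−kτ) = e^(−0.02400 × 49.5) = 0.3048
Accumulation ratio R = 1 / (1 − e^(−kτ)) = 1 / (1 − 0.3048) = 1.438

1.4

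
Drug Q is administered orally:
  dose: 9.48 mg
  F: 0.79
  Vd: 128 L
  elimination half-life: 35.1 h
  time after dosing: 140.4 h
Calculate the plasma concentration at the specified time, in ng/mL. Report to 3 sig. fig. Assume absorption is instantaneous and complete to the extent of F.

3.66 ng/mL

Amount reaching circulation = F × Dose = 0.79 × 9.480 = 7.489 mg
C₀ = F·Dose / Vd = 7.489 / 128 = 0.05851 mg/L
k = ln2 / t½ = 0.693147 / 35.1 = 0.01975 h⁻¹
t / t½ = 140.4 / 35.1 = 4 half-lives
C = C₀ × (1/2)^4 = 0.05851 × 0.06250 = 0.003657 mg/L
Convert: 0.003657 mg/L × 1000 = 3.657 ng/mL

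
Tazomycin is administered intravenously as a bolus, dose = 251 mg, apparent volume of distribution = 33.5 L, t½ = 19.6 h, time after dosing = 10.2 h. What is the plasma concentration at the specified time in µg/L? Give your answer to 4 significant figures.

C₀ = Dose / Vd = 251.0 / 33.5 = 7.493 mg/L
k = ln2 / t½ = 0.693147 / 19.6 = 0.03536 h⁻¹
C = C₀ · e^(−k·t) = 7.493 × e^(−0.03536 × 10.2)
  = 7.493 × 0.6972 = 5.224 mg/L
Convert: 5.224 mg/L × 1000 = 5224 µg/L

5224 µg/L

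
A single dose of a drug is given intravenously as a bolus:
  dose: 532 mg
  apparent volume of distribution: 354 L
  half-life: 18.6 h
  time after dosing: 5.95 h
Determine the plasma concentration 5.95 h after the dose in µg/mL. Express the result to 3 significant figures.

1.20 µg/mL

C₀ = Dose / Vd = 532.0 / 354 = 1.503 mg/L
k = ln2 / t½ = 0.693147 / 18.6 = 0.03727 h⁻¹
C = C₀ · e^(−k·t) = 1.503 × e^(−0.03727 × 5.95)
  = 1.503 × 0.8011 = 1.204 mg/L
(1.204 mg/L = 1.204 µg/mL)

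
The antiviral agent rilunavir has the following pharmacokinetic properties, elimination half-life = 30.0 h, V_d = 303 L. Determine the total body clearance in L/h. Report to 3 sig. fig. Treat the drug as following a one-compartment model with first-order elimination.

7.00 L/h

k = ln2 / t½ = 0.693147 / 30.0 = 0.02310 h⁻¹
CL = k × Vd = 0.02310 × 303 = 6.999 L/h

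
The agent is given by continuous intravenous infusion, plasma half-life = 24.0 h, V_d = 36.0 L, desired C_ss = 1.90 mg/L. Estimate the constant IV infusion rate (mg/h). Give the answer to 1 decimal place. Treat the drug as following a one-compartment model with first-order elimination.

k = ln2 / t½ = 0.693147 / 24.0 = 0.02888 h⁻¹
CL = k × Vd = 0.02888 × 36.0 = 1.040 L/h
At steady state, infusion rate R₀ = Css × CL = 1.90 × 1.040 = 1.976 mg/h

2.0 mg/h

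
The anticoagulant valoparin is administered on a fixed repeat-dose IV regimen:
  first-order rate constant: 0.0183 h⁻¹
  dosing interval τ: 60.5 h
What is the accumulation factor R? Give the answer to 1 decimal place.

e^(−kτ) = e^(−0.01830 × 60.5) = 0.3305
Accumulation ratio R = 1 / (1 − e^(−kτ)) = 1 / (1 − 0.3305) = 1.494

1.5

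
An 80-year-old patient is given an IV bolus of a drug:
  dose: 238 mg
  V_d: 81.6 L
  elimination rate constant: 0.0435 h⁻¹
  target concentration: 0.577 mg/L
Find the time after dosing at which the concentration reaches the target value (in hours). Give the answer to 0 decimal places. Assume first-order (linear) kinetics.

37 h

C₀ = Dose / Vd = 238.0 / 81.6 = 2.917 mg/L
t = ln(C₀ / C) / k = ln(2.917 / 0.577) / 0.04350
  = ln(5.055) / 0.04350 = 1.620 / 0.04350 = 37.24 h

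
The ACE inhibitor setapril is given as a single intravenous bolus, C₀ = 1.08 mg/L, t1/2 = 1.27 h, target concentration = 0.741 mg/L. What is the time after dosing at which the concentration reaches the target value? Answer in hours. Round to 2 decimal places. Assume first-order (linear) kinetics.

0.69 h

k = ln2 / t½ = 0.693147 / 1.27 = 0.5458 h⁻¹
t = ln(C₀ / C) / k = ln(1.080 / 0.741) / 0.5458
  = ln(1.457) / 0.5458 = 0.3764 / 0.5458 = 0.6896 h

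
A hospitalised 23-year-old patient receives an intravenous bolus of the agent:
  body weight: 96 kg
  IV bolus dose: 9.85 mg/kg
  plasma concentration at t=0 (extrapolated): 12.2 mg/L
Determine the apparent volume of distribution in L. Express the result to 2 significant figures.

Dose = 9.85 × 96 = 945.6 mg
Vd = Dose / C₀ = 945.6 / 12.2 = 77.51 L

78 L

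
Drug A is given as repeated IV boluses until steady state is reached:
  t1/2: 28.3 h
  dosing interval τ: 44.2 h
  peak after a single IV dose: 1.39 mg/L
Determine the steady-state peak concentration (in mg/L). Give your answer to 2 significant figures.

k = ln2 / t½ = 0.693147 / 28.3 = 0.02449 h⁻¹
e^(−kτ) = e^(−0.02449 × 44.2) = 0.3388
Accumulation ratio R = 1 / (1 − e^(−kτ)) = 1 / (1 − 0.3388) = 1.512
Steady-state peak = C₀ × R = 1.39 × 1.512 = 2.102 mg/L

2.1 mg/L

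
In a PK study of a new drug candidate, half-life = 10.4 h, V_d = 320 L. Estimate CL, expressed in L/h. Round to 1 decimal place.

21.3 L/h

k = ln2 / t½ = 0.693147 / 10.4 = 0.06665 h⁻¹
CL = k × Vd = 0.06665 × 320 = 21.33 L/h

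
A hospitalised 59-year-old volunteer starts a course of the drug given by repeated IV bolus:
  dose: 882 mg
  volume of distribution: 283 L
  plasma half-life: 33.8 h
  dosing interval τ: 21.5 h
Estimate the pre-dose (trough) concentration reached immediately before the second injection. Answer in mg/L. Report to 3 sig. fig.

2.01 mg/L

C₀ per dose = Dose / Vd = 882 / 283 = 3.117 mg/L
k = ln2 / t½ = 0.693147 / 33.8 = 0.02051 h⁻¹
Fraction remaining after one interval: r = e^(−kτ) = e^(−0.02051 × 21.5) = 0.6434
Before dose 2, 1 dose has been given (aged 1τ).
C_trough = C₀ × r = 3.117 × 0.6434 = 2.005 mg/L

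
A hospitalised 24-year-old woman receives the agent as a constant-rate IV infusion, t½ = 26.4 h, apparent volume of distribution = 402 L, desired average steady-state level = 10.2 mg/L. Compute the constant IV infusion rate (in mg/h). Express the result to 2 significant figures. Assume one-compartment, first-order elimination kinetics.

k = ln2 / t½ = 0.693147 / 26.4 = 0.02626 h⁻¹
CL = k × Vd = 0.02626 × 402 = 10.56 L/h
At steady state, infusion rate R₀ = Css × CL = 10.2 × 10.56 = 107.7 mg/h

110 mg/h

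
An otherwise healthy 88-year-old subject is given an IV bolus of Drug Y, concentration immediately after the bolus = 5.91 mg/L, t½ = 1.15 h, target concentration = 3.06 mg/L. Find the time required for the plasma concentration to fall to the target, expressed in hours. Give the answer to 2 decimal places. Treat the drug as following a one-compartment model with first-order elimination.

k = ln2 / t½ = 0.693147 / 1.15 = 0.6027 h⁻¹
t = ln(C₀ / C) / k = ln(5.910 / 3.06) / 0.6027
  = ln(1.931) / 0.6027 = 0.6580 / 0.6027 = 1.092 h

1.09 h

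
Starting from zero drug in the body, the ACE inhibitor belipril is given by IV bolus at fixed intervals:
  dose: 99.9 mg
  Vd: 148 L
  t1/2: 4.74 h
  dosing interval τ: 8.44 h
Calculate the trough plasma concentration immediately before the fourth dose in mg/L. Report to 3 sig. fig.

0.270 mg/L

C₀ per dose = Dose / Vd = 99.9 / 148 = 0.6750 mg/L
k = ln2 / t½ = 0.693147 / 4.74 = 0.1462 h⁻¹
Fraction remaining after one interval: r = e^(−kτ) = e^(−0.1462 × 8.44) = 0.2911
Before dose 4, 3 doses have been given (aged 1τ, 2τ, 3τ).
C_trough = C₀ × (r + r² + … + r^3) = C₀ × r(1−r^3)/(1−r)
        = 0.6750 × 0.2911 × (1 − 0.02467) / (1 − 0.2911) = 0.2703 mg/L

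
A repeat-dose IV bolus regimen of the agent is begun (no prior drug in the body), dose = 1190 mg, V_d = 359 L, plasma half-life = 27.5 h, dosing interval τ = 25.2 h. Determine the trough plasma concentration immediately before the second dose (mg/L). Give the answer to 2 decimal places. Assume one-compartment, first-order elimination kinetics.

C₀ per dose = Dose / Vd = 1190 / 359 = 3.315 mg/L
k = ln2 / t½ = 0.693147 / 27.5 = 0.02521 h⁻¹
Fraction remaining after one interval: r = e^(−kτ) = e^(−0.02521 × 25.2) = 0.5298
Before dose 2, 1 dose has been given (aged 1τ).
C_trough = C₀ × r = 3.315 × 0.5298 = 1.756 mg/L

1.76 mg/L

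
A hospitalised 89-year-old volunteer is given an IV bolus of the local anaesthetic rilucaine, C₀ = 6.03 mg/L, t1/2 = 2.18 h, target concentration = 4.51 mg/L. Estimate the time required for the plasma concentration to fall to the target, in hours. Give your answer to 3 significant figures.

0.913 h

k = ln2 / t½ = 0.693147 / 2.18 = 0.3180 h⁻¹
t = ln(C₀ / C) / k = ln(6.030 / 4.51) / 0.3180
  = ln(1.337) / 0.3180 = 0.2904 / 0.3180 = 0.9132 h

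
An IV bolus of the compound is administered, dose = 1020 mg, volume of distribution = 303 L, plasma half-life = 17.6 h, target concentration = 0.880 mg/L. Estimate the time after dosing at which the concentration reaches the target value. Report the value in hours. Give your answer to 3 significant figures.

34.1 h

C₀ = Dose / Vd = 1020 / 303 = 3.366 mg/L
k = ln2 / t½ = 0.693147 / 17.6 = 0.03938 h⁻¹
t = ln(C₀ / C) / k = ln(3.366 / 0.880) / 0.03938
  = ln(3.825) / 0.03938 = 1.342 / 0.03938 = 34.08 h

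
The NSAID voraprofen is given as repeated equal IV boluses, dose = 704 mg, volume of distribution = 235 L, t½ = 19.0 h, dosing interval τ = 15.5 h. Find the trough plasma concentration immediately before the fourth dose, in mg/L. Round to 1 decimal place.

C₀ per dose = Dose / Vd = 704 / 235 = 2.996 mg/L
k = ln2 / t½ = 0.693147 / 19.0 = 0.03648 h⁻¹
Fraction remaining after one interval: r = e^(−kτ) = e^(−0.03648 × 15.5) = 0.5681
Before dose 4, 3 doses have been given (aged 1τ, 2τ, 3τ).
C_trough = C₀ × (r + r² + … + r^3) = C₀ × r(1−r^3)/(1−r)
        = 2.996 × 0.5681 × (1 − 0.1833) / (1 − 0.5681) = 3.218 mg/L

3.2 mg/L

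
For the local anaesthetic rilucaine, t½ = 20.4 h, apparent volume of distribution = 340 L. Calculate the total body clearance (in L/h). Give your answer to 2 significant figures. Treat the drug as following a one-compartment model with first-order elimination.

k = ln2 / t½ = 0.693147 / 20.4 = 0.03398 h⁻¹
CL = k × Vd = 0.03398 × 340 = 11.55 L/h

12 L/h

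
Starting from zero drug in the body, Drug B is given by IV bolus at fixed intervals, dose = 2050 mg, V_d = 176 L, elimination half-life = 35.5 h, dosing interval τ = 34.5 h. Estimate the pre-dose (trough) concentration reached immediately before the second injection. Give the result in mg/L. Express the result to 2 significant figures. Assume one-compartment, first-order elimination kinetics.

5.9 mg/L

C₀ per dose = Dose / Vd = 2050 / 176 = 11.65 mg/L
k = ln2 / t½ = 0.693147 / 35.5 = 0.01953 h⁻¹
Fraction remaining after one interval: r = e^(−kτ) = e^(−0.01953 × 34.5) = 0.5098
Before dose 2, 1 dose has been given (aged 1τ).
C_trough = C₀ × r = 11.65 × 0.5098 = 5.939 mg/L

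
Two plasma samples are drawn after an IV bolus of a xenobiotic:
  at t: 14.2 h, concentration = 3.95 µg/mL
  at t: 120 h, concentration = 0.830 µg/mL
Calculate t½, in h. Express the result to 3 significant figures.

47.0 h

k = ln(C₁/C₂) / (t₂ − t₁) = ln(3.95/0.830) / (120 − 14.2)
  = 1.560 / 105.8 = 0.01474 h⁻¹
t½ = ln2 / k = 0.693147 / 0.01474 = 47.02 h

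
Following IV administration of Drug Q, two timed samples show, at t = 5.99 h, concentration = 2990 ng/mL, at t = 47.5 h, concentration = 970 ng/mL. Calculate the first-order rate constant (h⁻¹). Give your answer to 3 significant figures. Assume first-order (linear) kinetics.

k = ln(C₁/C₂) / (t₂ − t₁) = ln(2990/970) / (47.5 − 5.99)
  = 1.126 / 41.51 = 0.02713 h⁻¹

0.0271 h⁻¹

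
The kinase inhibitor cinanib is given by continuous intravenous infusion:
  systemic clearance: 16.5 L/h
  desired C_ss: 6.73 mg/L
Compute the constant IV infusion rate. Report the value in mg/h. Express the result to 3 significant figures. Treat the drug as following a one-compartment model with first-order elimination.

At steady state, infusion rate R₀ = Css × CL = 6.73 × 16.50 = 111.0 mg/h

111 mg/h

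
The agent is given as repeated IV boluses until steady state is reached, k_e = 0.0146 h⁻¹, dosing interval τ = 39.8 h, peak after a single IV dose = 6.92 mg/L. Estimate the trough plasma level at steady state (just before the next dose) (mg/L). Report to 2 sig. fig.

e^(−kτ) = e^(−0.01460 × 39.8) = 0.5593
Accumulation ratio R = 1 / (1 − e^(−kτ)) = 1 / (1 − 0.5593) = 2.269
Steady-state trough = C₀ × R × e^(−kτ) = 6.92 × 2.269 × 0.5593 = 8.782 mg/L

8.8 mg/L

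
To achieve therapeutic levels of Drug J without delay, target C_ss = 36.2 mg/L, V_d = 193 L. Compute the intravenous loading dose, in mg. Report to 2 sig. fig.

LD = Css × Vd = 36.2 × 193 = 6987 mg

7000 mg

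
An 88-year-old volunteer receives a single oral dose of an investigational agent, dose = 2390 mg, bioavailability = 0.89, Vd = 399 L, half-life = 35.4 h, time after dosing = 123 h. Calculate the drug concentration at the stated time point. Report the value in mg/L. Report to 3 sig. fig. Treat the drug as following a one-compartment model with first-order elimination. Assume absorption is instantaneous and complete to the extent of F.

Amount reaching circulation = F × Dose = 0.89 × 2390 = 2127 mg
C₀ = F·Dose / Vd = 2127 / 399 = 5.331 mg/L
k = ln2 / t½ = 0.693147 / 35.4 = 0.01958 h⁻¹
C = C₀ · e^(−k·t) = 5.331 × e^(−0.01958 × 123)
  = 5.331 × 0.08996 = 0.4796 mg/L

0.480 mg/L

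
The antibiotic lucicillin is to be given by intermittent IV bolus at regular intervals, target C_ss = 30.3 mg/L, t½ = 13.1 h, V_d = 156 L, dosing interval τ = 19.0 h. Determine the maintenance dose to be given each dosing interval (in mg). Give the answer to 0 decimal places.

k = ln2 / t½ = 0.693147 / 13.1 = 0.05291 h⁻¹
CL = k × Vd = 0.05291 × 156 = 8.254 L/h
At steady state, Dose/τ = Css × CL.
Dose = Css × CL × τ = 30.3 × 8.254 × 19.0 = 4752 mg

4752 mg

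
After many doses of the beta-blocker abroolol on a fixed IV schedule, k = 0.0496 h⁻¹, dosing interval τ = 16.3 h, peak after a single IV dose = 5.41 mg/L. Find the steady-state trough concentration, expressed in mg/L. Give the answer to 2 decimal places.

4.35 mg/L

e^(−kτ) = e^(−0.04960 × 16.3) = 0.4455
Accumulation ratio R = 1 / (1 − e^(−kτ)) = 1 / (1 − 0.4455) = 1.803
Steady-state trough = C₀ × R × e^(−kτ) = 5.41 × 1.803 × 0.4455 = 4.346 mg/L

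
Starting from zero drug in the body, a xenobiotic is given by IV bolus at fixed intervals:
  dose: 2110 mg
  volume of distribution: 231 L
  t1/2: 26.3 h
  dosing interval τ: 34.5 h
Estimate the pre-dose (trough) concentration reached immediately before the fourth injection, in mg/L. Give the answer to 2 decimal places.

C₀ per dose = Dose / Vd = 2110 / 231 = 9.134 mg/L
k = ln2 / t½ = 0.693147 / 26.3 = 0.02636 h⁻¹
Fraction remaining after one interval: r = e^(−kτ) = e^(−0.02636 × 34.5) = 0.4028
Before dose 4, 3 doses have been given (aged 1τ, 2τ, 3τ).
C_trough = C₀ × (r + r² + … + r^3) = C₀ × r(1−r^3)/(1−r)
        = 9.134 × 0.4028 × (1 − 0.06535) / (1 − 0.4028) = 5.758 mg/L

5.76 mg/L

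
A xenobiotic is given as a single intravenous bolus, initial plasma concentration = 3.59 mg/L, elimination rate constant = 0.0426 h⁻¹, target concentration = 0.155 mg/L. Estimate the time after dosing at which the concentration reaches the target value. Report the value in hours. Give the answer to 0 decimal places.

74 h

t = ln(C₀ / C) / k = ln(3.590 / 0.155) / 0.04260
  = ln(23.16) / 0.04260 = 3.142 / 0.04260 = 73.76 h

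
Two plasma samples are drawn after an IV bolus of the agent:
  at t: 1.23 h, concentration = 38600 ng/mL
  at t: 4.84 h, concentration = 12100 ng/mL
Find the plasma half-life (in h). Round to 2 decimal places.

k = ln(C₁/C₂) / (t₂ − t₁) = ln(38600/12100) / (4.84 − 1.23)
  = 1.160 / 3.610 = 0.3213 h⁻¹
t½ = ln2 / k = 0.693147 / 0.3213 = 2.157 h

2.16 h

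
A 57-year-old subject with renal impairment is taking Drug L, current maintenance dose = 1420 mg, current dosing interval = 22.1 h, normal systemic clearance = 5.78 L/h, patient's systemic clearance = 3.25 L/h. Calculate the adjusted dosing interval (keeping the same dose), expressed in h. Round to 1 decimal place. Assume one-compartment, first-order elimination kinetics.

To keep the same average steady-state level, dosing rate must scale with clearance.
CL ratio = 3.25 / 5.78 = 0.5623
New interval (same dose) = 22.1 / 0.5623 = 39.30 h

39.3 h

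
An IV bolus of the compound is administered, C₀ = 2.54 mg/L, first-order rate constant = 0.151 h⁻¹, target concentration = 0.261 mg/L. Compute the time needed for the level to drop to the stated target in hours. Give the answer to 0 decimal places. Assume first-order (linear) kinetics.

t = ln(C₀ / C) / k = ln(2.540 / 0.261) / 0.1510
  = ln(9.732) / 0.1510 = 2.275 / 0.1510 = 15.07 h

15 h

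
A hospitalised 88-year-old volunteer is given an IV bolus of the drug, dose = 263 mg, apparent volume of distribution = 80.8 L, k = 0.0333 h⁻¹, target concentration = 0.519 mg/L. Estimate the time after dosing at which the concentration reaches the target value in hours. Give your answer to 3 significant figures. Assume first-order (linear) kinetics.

55.1 h

C₀ = Dose / Vd = 263.0 / 80.8 = 3.255 mg/L
t = ln(C₀ / C) / k = ln(3.255 / 0.519) / 0.03330
  = ln(6.272) / 0.03330 = 1.836 / 0.03330 = 55.14 h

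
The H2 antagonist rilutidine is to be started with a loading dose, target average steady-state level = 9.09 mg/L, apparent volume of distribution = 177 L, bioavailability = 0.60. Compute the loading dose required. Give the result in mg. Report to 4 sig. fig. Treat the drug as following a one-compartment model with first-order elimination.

2682 mg

LD = Css × Vd / F = 9.09 × 177 / 0.60 = 2682 mg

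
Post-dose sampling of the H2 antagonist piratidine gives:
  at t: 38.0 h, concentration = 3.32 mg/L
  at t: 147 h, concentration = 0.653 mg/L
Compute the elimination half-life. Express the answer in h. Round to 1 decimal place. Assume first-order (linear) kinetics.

k = ln(C₁/C₂) / (t₂ − t₁) = ln(3.32/0.653) / (147 − 38.0)
  = 1.626 / 109.0 = 0.01492 h⁻¹
t½ = ln2 / k = 0.693147 / 0.01492 = 46.46 h

46.5 h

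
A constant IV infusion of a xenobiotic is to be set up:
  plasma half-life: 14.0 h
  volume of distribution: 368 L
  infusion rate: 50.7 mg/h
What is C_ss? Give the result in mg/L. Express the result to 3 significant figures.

2.78 mg/L

k = ln2 / t½ = 0.693147 / 14.0 = 0.04951 h⁻¹
CL = k × Vd = 0.04951 × 368 = 18.22 L/h
At steady state Css = R₀ / CL = 50.7 / 18.22 = 2.783 mg/L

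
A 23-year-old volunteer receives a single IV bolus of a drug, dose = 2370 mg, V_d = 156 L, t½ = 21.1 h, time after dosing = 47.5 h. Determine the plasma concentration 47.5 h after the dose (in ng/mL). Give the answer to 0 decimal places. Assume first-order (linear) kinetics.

3191 ng/mL

C₀ = Dose / Vd = 2370 / 156 = 15.19 mg/L
k = ln2 / t½ = 0.693147 / 21.1 = 0.03285 h⁻¹
C = C₀ · e^(−k·t) = 15.19 × e^(−0.03285 × 47.5)
  = 15.19 × 0.2101 = 3.191 mg/L
Convert: 3.191 mg/L × 1000 = 3191 ng/mL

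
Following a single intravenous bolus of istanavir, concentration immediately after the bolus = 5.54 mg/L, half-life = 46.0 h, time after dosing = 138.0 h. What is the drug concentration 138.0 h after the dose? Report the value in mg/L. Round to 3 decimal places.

0.693 mg/L

k = ln2 / t½ = 0.693147 / 46.0 = 0.01507 h⁻¹
t / t½ = 138.0 / 46.0 = 3 half-lives
C = C₀ × (1/2)^3 = 5.540 × 0.1250 = 0.6925 mg/L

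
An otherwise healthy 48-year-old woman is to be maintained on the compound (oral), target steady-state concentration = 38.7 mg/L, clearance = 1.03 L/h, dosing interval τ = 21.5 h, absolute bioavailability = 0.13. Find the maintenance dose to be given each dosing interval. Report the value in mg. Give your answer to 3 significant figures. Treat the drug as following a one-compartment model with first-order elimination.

6590 mg

At steady state, F × (Dose/τ) = Css × CL.
Dose = Css × CL × τ / F = 38.7 × 1.030 × 21.5 / 0.13 = 6592 mg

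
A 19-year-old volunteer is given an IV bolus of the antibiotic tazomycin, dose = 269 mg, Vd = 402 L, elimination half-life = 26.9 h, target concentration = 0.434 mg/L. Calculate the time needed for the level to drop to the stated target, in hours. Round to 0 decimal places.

17 h

C₀ = Dose / Vd = 269.0 / 402 = 0.6692 mg/L
k = ln2 / t½ = 0.693147 / 26.9 = 0.02577 h⁻¹
t = ln(C₀ / C) / k = ln(0.6692 / 0.434) / 0.02577
  = ln(1.542) / 0.02577 = 0.4331 / 0.02577 = 16.81 h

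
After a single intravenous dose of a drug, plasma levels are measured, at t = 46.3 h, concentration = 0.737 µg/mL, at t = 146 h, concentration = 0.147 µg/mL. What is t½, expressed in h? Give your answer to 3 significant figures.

42.9 h

k = ln(C₁/C₂) / (t₂ − t₁) = ln(0.737/0.147) / (146 − 46.3)
  = 1.612 / 99.70 = 0.01617 h⁻¹
t½ = ln2 / k = 0.693147 / 0.01617 = 42.87 h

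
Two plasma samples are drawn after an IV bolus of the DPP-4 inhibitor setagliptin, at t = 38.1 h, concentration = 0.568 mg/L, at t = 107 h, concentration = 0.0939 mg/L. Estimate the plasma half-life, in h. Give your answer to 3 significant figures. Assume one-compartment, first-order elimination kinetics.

k = ln(C₁/C₂) / (t₂ − t₁) = ln(0.568/0.0939) / (107 − 38.1)
  = 1.800 / 68.90 = 0.02612 h⁻¹
t½ = ln2 / k = 0.693147 / 0.02612 = 26.54 h

26.5 h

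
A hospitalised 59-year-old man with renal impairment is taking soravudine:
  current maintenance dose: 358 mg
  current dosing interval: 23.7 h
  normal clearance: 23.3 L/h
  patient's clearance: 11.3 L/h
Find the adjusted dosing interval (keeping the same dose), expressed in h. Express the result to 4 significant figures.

To keep the same average steady-state level, dosing rate must scale with clearance.
CL ratio = 11.3 / 23.3 = 0.4850
New interval (same dose) = 23.7 / 0.4850 = 48.87 h

48.87 h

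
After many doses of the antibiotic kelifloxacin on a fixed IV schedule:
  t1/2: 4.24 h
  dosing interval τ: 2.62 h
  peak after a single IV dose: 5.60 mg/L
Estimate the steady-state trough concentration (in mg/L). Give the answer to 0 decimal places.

10 mg/L

k = ln2 / t½ = 0.693147 / 4.24 = 0.1635 h⁻¹
e^(−kτ) = e^(−0.1635 × 2.62) = 0.6516
Accumulation ratio R = 1 / (1 − e^(−kτ)) = 1 / (1 − 0.6516) = 2.870
Steady-state trough = C₀ × R × e^(−kτ) = 5.60 × 2.870 × 0.6516 = 10.47 mg/L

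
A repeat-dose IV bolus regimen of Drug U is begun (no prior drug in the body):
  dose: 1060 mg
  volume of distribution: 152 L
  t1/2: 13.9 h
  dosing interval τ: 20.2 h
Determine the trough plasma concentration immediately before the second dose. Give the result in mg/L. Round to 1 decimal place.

2.5 mg/L

C₀ per dose = Dose / Vd = 1060 / 152 = 6.974 mg/L
k = ln2 / t½ = 0.693147 / 13.9 = 0.04987 h⁻¹
Fraction remaining after one interval: r = e^(−kτ) = e^(−0.04987 × 20.2) = 0.3652
Before dose 2, 1 dose has been given (aged 1τ).
C_trough = C₀ × r = 6.974 × 0.3652 = 2.547 mg/L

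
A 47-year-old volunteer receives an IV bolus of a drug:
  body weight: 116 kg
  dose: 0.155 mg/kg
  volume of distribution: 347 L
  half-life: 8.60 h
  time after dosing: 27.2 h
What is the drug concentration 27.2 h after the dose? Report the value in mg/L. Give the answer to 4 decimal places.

0.0058 mg/L

Total dose = 0.155 × 116 = 17.98 mg
C₀ = Dose / Vd = 17.98 / 347 = 0.05182 mg/L
k = ln2 / t½ = 0.693147 / 8.60 = 0.08060 h⁻¹
C = C₀ · e^(−k·t) = 0.05182 × e^(−0.08060 × 27.2)
  = 0.05182 × 0.1117 = 0.005788 mg/L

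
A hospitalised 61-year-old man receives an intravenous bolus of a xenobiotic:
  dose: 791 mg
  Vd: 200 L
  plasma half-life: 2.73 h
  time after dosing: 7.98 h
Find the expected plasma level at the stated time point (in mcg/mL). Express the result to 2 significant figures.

C₀ = Dose / Vd = 791.0 / 200 = 3.955 mg/L
k = ln2 / t½ = 0.693147 / 2.73 = 0.2539 h⁻¹
C = C₀ · e^(−k·t) = 3.955 × e^(−0.2539 × 7.98)
  = 3.955 × 0.1318 = 0.5213 mg/L
(0.5213 mg/L = 0.5213 mcg/mL)

0.52 mcg/mL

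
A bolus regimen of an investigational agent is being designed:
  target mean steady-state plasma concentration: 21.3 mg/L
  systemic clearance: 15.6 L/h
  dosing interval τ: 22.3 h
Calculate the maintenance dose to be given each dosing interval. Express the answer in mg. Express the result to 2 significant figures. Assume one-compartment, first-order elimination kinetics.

7400 mg

At steady state, Dose/τ = Css × CL.
Dose = Css × CL × τ = 21.3 × 15.60 × 22.3 = 7410 mg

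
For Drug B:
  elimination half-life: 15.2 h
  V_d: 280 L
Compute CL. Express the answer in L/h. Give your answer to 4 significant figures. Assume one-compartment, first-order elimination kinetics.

k = ln2 / t½ = 0.693147 / 15.2 = 0.04560 h⁻¹
CL = k × Vd = 0.04560 × 280 = 12.77 L/h

12.77 L/h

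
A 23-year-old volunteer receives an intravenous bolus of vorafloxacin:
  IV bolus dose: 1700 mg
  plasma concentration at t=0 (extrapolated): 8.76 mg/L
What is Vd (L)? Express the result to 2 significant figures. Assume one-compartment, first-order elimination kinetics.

Vd = Dose / C₀ = 1700 / 8.76 = 194.1 L

190 L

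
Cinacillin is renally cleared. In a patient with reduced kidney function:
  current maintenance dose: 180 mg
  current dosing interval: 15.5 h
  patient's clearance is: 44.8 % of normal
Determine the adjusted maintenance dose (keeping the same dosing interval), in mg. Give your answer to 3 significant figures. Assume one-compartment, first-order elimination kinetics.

To keep the same average steady-state level, dosing rate must scale with clearance.
CL ratio = 44.8 / 100 = 0.4480
New dose (same interval) = 180 × 0.4480 = 80.64 mg

80.6 mg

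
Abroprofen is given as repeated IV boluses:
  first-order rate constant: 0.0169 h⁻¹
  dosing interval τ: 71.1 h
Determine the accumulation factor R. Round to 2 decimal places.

1.43

e^(−kτ) = e^(−0.01690 × 71.1) = 0.3007
Accumulation ratio R = 1 / (1 − e^(−kτ)) = 1 / (1 − 0.3007) = 1.430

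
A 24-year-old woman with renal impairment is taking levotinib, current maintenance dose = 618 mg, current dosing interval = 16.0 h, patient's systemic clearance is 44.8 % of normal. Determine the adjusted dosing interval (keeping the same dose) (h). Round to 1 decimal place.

To keep the same average steady-state level, dosing rate must scale with clearance.
CL ratio = 44.8 / 100 = 0.4480
New interval (same dose) = 16.0 / 0.4480 = 35.71 h

35.7 h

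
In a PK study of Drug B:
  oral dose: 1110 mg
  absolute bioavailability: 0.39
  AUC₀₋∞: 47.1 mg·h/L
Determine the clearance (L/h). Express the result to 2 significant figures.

9.2 L/h

CL = F·Dose / AUC = 0.39 × 1110 / 47.1 = 9.191 L/h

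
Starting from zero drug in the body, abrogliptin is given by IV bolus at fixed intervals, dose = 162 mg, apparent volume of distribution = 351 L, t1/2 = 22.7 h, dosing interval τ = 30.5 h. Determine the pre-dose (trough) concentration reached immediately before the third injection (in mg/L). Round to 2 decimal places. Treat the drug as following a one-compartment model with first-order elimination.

0.25 mg/L

C₀ per dose = Dose / Vd = 162 / 351 = 0.4615 mg/L
k = ln2 / t½ = 0.693147 / 22.7 = 0.03054 h⁻¹
Fraction remaining after one interval: r = e^(−kτ) = e^(−0.03054 × 30.5) = 0.3940
Before dose 3, 2 doses have been given (aged 1τ, 2τ).
C_trough = C₀ × (r + r²) = 0.4615 × (0.3940 + 0.1552) = 0.2535 mg/L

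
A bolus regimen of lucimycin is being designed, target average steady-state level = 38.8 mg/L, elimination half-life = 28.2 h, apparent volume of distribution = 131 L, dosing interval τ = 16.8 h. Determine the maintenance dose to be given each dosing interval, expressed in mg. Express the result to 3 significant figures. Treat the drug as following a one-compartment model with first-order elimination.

k = ln2 / t½ = 0.693147 / 28.2 = 0.02458 h⁻¹
CL = k × Vd = 0.02458 × 131 = 3.220 L/h
At steady state, Dose/τ = Css × CL.
Dose = Css × CL × τ = 38.8 × 3.220 × 16.8 = 2099 mg

2100 mg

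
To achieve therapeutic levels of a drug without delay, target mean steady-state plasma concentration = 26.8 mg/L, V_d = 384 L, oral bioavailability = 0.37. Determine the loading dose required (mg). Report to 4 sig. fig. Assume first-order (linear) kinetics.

27810 mg

LD = Css × Vd / F = 26.8 × 384 / 0.37 = 27810 mg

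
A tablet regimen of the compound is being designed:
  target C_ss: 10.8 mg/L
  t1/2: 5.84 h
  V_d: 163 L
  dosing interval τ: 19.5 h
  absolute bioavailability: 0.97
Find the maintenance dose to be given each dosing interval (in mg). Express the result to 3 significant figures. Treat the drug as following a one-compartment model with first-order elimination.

k = ln2 / t½ = 0.693147 / 5.84 = 0.1187 h⁻¹
CL = k × Vd = 0.1187 × 163 = 19.35 L/h
At steady state, F × (Dose/τ) = Css × CL.
Dose = Css × CL × τ / F = 10.8 × 19.35 × 19.5 / 0.97 = 4201 mg

4200 mg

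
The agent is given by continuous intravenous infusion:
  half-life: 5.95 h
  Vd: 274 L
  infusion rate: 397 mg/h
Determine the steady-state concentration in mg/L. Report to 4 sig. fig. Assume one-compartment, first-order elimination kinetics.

12.44 mg/L

k = ln2 / t½ = 0.693147 / 5.95 = 0.1165 h⁻¹
CL = k × Vd = 0.1165 × 274 = 31.92 L/h
At steady state Css = R₀ / CL = 397 / 31.92 = 12.44 mg/L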